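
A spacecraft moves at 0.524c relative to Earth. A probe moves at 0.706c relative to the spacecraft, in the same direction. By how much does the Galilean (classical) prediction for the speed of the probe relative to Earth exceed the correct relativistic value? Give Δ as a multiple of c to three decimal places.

Galilean: u_cl = 0.706 + 0.524 = 1.2300.
Relativistic: u_rel = (0.706 + 0.524) / (1 + 0.706·0.524) = 1.2300/1.3699 = 0.8978.
Δ = 1.2300 − 0.8978 = 0.3322.
(The classical prediction exceeds c; the relativistic result does not.)

Δ = 0.332c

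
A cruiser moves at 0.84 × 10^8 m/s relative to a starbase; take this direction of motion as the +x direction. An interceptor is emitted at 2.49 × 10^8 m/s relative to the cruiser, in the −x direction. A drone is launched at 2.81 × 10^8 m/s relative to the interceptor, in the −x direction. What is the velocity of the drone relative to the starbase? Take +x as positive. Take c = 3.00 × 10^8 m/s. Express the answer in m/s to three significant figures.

-2.97 × 10^8 m/s

Apply u = (u' + v)/(1 + u'v/c²) successively, working outward toward the starbase.
(Dividing each given speed by c = 3.00 × 10^8 m/s to work in units of c.)
Start: velocity of the cruiser relative to the starbase = 0.2800c.
Compose with the interceptor (u' = -0.830 in the cruiser frame): u_1 = (-0.830 + 0.280) / (1 + (-0.830)·0.280) = -0.5500/0.7676 = -0.7165.
Compose with the drone (u' = -0.937 in the interceptor frame): u_2 = (-0.937 + (-0.717)) / (1 + (-0.937)·(-0.717)) = -1.6532/1.6711 = -0.9893.
So u = -0.9893 × 3.00 × 10^8 m/s.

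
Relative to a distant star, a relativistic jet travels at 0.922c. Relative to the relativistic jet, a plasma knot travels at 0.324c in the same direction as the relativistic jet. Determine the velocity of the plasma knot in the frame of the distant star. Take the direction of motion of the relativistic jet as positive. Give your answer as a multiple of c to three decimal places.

0.959c

With v = 0.922 and u' = 0.324 (in units of c),
u = (u' + v)/(1 + u'v/c²):
u = (0.324 + 0.922) / (1 + 0.324·0.922) = 1.2460/1.2987 = 0.9594
(Galilean addition would give +1.246c, exceeding c.)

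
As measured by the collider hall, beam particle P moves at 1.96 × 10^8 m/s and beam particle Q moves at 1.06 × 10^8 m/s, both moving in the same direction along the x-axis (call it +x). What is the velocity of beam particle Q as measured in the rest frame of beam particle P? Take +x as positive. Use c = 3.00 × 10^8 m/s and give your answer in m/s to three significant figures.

-1.17 × 10^8 m/s

β_A = 0.653, β_B = 0.353 (dividing each by c = 3.00 × 10^8 m/s).
Transform to A's frame with the inverse velocity-addition law: u' = (u − v)/(1 − uv/c²), taking u = β_B and v = β_A.
u' = (0.353 − 0.653) / (1 − (0.653)(0.353)) = -0.3000/0.7692 = -0.3900.
u' = -0.3900 × 3.00 × 10^8 m/s.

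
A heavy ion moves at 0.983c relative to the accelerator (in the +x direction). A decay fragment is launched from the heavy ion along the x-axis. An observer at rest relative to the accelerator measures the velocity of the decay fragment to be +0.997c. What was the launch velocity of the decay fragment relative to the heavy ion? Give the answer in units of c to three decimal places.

+0.702c

Invert the composition law: u' = (u − v)/(1 − uv/c²).
u' = (0.997 − 0.983) / (1 − (0.997)(0.983)) = 0.0140/0.0199 = 0.7018.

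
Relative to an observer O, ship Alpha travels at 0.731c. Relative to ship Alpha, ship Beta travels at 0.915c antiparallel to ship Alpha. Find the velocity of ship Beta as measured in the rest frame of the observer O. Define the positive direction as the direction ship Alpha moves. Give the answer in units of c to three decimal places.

-0.556c

With v = 0.731 and u' = -0.915 (in units of c),
u = (u' + v)/(1 + u'v/c²):
u = (-0.915 + 0.731) / (1 + (-0.915)·0.731) = -0.1840/0.3311 = -0.5557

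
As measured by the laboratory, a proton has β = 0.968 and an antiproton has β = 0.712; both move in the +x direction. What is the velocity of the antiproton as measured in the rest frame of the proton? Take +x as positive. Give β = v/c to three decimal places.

β_A = 0.968, β_B = 0.712.
Transform to A's frame with the inverse velocity-addition law: u' = (u − v)/(1 − uv/c²), taking u = β_B and v = β_A.
u' = (0.712 − 0.968) / (1 − (0.968)(0.712)) = -0.2560/0.3108 = -0.8237.

β = -0.824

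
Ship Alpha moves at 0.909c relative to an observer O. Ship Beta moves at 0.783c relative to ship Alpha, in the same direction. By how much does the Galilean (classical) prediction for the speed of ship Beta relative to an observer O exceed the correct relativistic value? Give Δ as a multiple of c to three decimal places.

Δ = 0.704c

Galilean: u_cl = 0.783 + 0.909 = 1.6920.
Relativistic: u_rel = (0.783 + 0.909) / (1 + 0.783·0.909) = 1.6920/1.7117 = 0.9885.
Δ = 1.6920 − 0.9885 = 0.7035.
(The classical prediction exceeds c; the relativistic result does not.)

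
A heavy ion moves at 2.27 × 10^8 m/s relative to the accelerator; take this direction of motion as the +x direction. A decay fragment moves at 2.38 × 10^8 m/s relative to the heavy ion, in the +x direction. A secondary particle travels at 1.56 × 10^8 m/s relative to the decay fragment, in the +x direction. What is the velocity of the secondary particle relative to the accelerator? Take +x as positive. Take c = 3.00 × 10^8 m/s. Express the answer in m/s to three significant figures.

2.97 × 10^8 m/s

Apply u = (u' + v)/(1 + u'v/c²) successively, working outward toward the accelerator.
(Dividing each given speed by c = 3.00 × 10^8 m/s to work in units of c.)
Start: velocity of the heavy ion relative to the accelerator = 0.7567c.
Compose with the decay fragment (u' = 0.793 in the heavy ion frame): u_1 = (0.793 + 0.757) / (1 + 0.793·0.757) = 1.5500/1.6003 = 0.9686.
Compose with the secondary particle (u' = 0.520 in the decay fragment frame): u_2 = (0.520 + 0.969) / (1 + 0.520·0.969) = 1.4886/1.5037 = 0.9900.
So u = 0.9900 × 3.00 × 10^8 m/s.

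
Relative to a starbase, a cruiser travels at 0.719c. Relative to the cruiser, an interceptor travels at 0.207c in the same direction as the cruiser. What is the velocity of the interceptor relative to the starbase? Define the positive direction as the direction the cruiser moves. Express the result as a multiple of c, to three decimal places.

With v = 0.719 and u' = 0.207 (in units of c),
u = (u' + v)/(1 + u'v/c²):
u = (0.207 + 0.719) / (1 + 0.207·0.719) = 0.9260/1.1488 = 0.8060
(Galilean addition would give +0.926c.)

0.806c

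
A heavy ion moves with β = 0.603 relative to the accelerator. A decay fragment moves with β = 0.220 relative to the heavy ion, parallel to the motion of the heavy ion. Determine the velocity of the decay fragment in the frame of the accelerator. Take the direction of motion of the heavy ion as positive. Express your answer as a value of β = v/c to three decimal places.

β = 0.727

With v = 0.603 and u' = 0.220 (in units of c),
u = (u' + v)/(1 + u'v/c²):
u = (0.220 + 0.603) / (1 + 0.220·0.603) = 0.8230/1.1327 = 0.7266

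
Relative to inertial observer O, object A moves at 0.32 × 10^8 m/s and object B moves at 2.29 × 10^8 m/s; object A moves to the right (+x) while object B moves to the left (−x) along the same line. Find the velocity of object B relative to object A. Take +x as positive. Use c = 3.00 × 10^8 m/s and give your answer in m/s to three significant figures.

β_A = 0.107, β_B = -0.763 (dividing each by c = 3.00 × 10^8 m/s).
Transform to A's frame with the inverse velocity-addition law: u' = (u − v)/(1 − uv/c²), taking u = β_B and v = β_A.
u' = (-0.763 − 0.107) / (1 − (0.107)(-0.763)) = -0.8700/1.0814 = -0.8045.
u' = -0.8045 × 3.00 × 10^8 m/s.

-2.41 × 10^8 m/s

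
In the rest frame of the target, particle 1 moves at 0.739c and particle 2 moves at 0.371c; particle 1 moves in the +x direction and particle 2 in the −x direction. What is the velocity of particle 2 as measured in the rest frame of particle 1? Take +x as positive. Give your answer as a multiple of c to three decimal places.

β_A = 0.739, β_B = -0.371.
Transform to A's frame with the inverse velocity-addition law: u' = (u − v)/(1 − uv/c²), taking u = β_B and v = β_A.
u' = (-0.371 − 0.739) / (1 − (0.739)(-0.371)) = -1.1100/1.2742 = -0.8712.

-0.871c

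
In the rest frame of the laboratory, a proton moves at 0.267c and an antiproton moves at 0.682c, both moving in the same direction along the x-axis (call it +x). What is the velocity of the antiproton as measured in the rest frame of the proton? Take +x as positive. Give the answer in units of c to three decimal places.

+0.507c

β_A = 0.267, β_B = 0.682.
Transform to A's frame with the inverse velocity-addition law: u' = (u − v)/(1 − uv/c²), taking u = β_B and v = β_A.
u' = (0.682 − 0.267) / (1 − (0.267)(0.682)) = 0.4150/0.8179 = 0.5074.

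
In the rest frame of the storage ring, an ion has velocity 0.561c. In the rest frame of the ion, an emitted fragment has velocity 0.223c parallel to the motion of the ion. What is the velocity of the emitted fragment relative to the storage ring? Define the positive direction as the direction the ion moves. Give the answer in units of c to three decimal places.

With v = 0.561 and u' = 0.223 (in units of c),
u = (u' + v)/(1 + u'v/c²):
u = (0.223 + 0.561) / (1 + 0.223·0.561) = 0.7840/1.1251 = 0.6968
(Galilean addition would give +0.784c.)

0.697c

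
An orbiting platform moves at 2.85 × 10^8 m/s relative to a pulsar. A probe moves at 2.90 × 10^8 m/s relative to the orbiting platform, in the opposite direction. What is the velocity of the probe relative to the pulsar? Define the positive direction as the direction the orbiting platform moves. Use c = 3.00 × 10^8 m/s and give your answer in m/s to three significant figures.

-6.12 × 10^7 m/s

In units of c (dividing by 3.00 × 10^8 m/s): v = 0.950, u' = -0.967.
u = (u' + v)/(1 + u'v/c²):
u = (-0.967 + 0.950) / (1 + (-0.967)·0.950) = -0.0167/0.0817 = -0.2041
(Galilean addition would give -0.017c.)
Converting back: u = -0.2041 × 3.00 × 10^8 m/s.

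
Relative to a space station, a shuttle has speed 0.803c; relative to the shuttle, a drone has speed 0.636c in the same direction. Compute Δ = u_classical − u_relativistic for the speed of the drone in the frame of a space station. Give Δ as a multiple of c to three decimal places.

Δ = 0.486c

Galilean: u_cl = 0.636 + 0.803 = 1.4390.
Relativistic: u_rel = (0.636 + 0.803) / (1 + 0.636·0.803) = 1.4390/1.5107 = 0.9525.
Δ = 1.4390 − 0.9525 = 0.4865.
(The classical prediction exceeds c; the relativistic result does not.)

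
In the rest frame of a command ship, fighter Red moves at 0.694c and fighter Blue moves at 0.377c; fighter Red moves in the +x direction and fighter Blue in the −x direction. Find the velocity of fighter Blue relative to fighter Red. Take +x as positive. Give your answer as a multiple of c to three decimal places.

-0.849c

β_A = 0.694, β_B = -0.377.
Transform to A's frame with the inverse velocity-addition law: u' = (u − v)/(1 − uv/c²), taking u = β_B and v = β_A.
u' = (-0.377 − 0.694) / (1 − (0.694)(-0.377)) = -1.0710/1.2616 = -0.8489.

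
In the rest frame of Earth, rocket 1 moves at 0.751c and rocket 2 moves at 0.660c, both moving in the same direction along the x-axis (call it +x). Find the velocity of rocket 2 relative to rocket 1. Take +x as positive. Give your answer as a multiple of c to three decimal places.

-0.180c

β_A = 0.751, β_B = 0.660.
Transform to A's frame with the inverse velocity-addition law: u' = (u − v)/(1 − uv/c²), taking u = β_B and v = β_A.
u' = (0.660 − 0.751) / (1 − (0.751)(0.660)) = -0.0910/0.5043 = -0.1804.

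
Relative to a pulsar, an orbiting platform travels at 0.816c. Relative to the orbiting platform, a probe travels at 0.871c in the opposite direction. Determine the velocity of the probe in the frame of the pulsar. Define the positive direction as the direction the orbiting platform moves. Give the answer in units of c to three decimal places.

With v = 0.816 and u' = -0.871 (in units of c),
u = (u' + v)/(1 + u'v/c²):
u = (-0.871 + 0.816) / (1 + (-0.871)·0.816) = -0.0550/0.2893 = -0.1901
(Galilean addition would give -0.055c.)

-0.190c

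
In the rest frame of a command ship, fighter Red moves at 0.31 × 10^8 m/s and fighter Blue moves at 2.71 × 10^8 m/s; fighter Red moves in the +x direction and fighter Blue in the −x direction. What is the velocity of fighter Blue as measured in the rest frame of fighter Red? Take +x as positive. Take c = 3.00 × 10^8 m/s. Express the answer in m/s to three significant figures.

β_A = 0.103, β_B = -0.903 (dividing each by c = 3.00 × 10^8 m/s).
Transform to A's frame with the inverse velocity-addition law: u' = (u − v)/(1 − uv/c²), taking u = β_B and v = β_A.
u' = (-0.903 − 0.103) / (1 − (0.103)(-0.903)) = -1.0067/1.0933 = -0.9207.
u' = -0.9207 × 3.00 × 10^8 m/s.

-2.76 × 10^8 m/s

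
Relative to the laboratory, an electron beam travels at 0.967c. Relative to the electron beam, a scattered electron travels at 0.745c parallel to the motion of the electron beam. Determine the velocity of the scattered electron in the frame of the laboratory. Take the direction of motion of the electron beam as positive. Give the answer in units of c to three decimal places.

0.995c

With v = 0.967 and u' = 0.745 (in units of c),
u = (u' + v)/(1 + u'v/c²):
u = (0.745 + 0.967) / (1 + 0.745·0.967) = 1.7120/1.7204 = 0.9951
(Galilean addition would give +1.712c, exceeding c.)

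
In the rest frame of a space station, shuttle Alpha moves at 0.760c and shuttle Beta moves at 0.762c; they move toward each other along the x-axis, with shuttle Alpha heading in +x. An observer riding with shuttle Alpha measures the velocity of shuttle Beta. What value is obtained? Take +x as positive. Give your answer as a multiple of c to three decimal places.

β_A = 0.760, β_B = -0.762.
Transform to A's frame with the inverse velocity-addition law: u' = (u − v)/(1 − uv/c²), taking u = β_B and v = β_A.
u' = (-0.762 − 0.760) / (1 − (0.760)(-0.762)) = -1.5220/1.5791 = -0.9638.

-0.964c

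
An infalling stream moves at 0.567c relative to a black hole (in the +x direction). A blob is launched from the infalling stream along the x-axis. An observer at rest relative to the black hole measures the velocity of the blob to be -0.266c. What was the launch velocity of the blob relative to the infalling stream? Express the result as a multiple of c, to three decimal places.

-0.724c

Invert the composition law: u' = (u − v)/(1 − uv/c²).
u' = (-0.266 − 0.567) / (1 − (-0.266)(0.567)) = -0.8330/1.1508 = -0.7238.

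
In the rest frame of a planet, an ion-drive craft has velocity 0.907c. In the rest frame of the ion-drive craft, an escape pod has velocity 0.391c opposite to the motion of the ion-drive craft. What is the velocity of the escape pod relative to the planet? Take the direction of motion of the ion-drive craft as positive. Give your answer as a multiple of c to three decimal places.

With v = 0.907 and u' = -0.391 (in units of c),
u = (u' + v)/(1 + u'v/c²):
u = (-0.391 + 0.907) / (1 + (-0.391)·0.907) = 0.5160/0.6454 = 0.7996
(Galilean addition would give +0.516c.)

+0.800c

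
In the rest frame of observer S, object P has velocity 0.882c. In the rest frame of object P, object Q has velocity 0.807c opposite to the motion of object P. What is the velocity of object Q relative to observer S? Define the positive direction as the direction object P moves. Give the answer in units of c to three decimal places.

+0.260c

With v = 0.882 and u' = -0.807 (in units of c),
u = (u' + v)/(1 + u'v/c²):
u = (-0.807 + 0.882) / (1 + (-0.807)·0.882) = 0.0750/0.2882 = 0.2602
(Galilean addition would give +0.075c.)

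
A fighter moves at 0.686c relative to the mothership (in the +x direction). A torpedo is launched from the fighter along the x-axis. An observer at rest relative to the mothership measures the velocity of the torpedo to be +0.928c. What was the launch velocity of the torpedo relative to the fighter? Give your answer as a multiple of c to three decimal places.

Invert the composition law: u' = (u − v)/(1 − uv/c²).
u' = (0.928 − 0.686) / (1 − (0.928)(0.686)) = 0.2420/0.3634 = 0.6659.

+0.666c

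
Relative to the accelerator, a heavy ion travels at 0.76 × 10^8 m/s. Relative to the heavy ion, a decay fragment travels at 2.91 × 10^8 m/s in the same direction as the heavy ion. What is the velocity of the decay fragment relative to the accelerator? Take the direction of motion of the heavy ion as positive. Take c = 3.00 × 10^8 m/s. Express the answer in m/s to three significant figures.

In units of c (dividing by 3.00 × 10^8 m/s): v = 0.253, u' = 0.970.
u = (u' + v)/(1 + u'v/c²):
u = (0.970 + 0.253) / (1 + 0.970·0.253) = 1.2233/1.2457 = 0.9820
Converting back: u = 0.9820 × 3.00 × 10^8 m/s.

2.95 × 10^8 m/s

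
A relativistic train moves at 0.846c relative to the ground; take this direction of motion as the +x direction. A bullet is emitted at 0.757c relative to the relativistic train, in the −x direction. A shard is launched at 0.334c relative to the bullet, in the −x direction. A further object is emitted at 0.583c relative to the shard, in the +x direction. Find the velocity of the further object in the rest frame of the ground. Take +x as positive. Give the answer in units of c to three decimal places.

+0.517c

Apply u = (u' + v)/(1 + u'v/c²) successively, working outward toward the ground.
Start: velocity of the relativistic train relative to the ground = 0.8460c.
Compose with the bullet (u' = -0.757 in the relativistic train frame): u_1 = (-0.757 + 0.846) / (1 + (-0.757)·0.846) = 0.0890/0.3596 = 0.2475.
Compose with the shard (u' = -0.334 in the bullet frame): u_2 = (-0.334 + 0.248) / (1 + (-0.334)·0.248) = -0.0865/0.9173 = -0.0943.
Compose with the further object (u' = 0.583 in the shard frame): u_3 = (0.583 + (-0.094)) / (1 + 0.583·(-0.094)) = 0.4887/0.9450 = 0.5171.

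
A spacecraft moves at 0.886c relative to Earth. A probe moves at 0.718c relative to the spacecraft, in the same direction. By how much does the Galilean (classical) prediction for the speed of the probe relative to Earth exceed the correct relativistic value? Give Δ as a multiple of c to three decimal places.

Galilean: u_cl = 0.718 + 0.886 = 1.6040.
Relativistic: u_rel = (0.718 + 0.886) / (1 + 0.718·0.886) = 1.6040/1.6361 = 0.9804.
Δ = 1.6040 − 0.9804 = 0.6236.
(The classical prediction exceeds c; the relativistic result does not.)

Δ = 0.624c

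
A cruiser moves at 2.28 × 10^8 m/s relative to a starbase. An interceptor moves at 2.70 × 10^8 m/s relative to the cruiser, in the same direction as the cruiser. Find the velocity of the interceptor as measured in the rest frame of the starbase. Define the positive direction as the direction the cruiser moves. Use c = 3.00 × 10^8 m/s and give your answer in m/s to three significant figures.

2.96 × 10^8 m/s

In units of c (dividing by 3.00 × 10^8 m/s): v = 0.760, u' = 0.900.
u = (u' + v)/(1 + u'v/c²):
u = (0.900 + 0.760) / (1 + 0.900·0.760) = 1.6600/1.6840 = 0.9857
(Galilean addition would give +1.660c, exceeding c.)
Converting back: u = 0.9857 × 3.00 × 10^8 m/s.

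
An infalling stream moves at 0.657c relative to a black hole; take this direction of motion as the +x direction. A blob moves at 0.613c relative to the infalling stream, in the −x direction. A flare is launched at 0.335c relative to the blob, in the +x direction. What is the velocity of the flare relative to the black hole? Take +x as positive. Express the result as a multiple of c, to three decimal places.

+0.399c

Apply u = (u' + v)/(1 + u'v/c²) successively, working outward toward the black hole.
Start: velocity of the infalling stream relative to the black hole = 0.6570c.
Compose with the blob (u' = -0.613 in the infalling stream frame): u_1 = (-0.613 + 0.657) / (1 + (-0.613)·0.657) = 0.0440/0.5973 = 0.0737.
Compose with the flare (u' = 0.335 in the blob frame): u_2 = (0.335 + 0.074) / (1 + 0.335·0.074) = 0.4087/1.0247 = 0.3988.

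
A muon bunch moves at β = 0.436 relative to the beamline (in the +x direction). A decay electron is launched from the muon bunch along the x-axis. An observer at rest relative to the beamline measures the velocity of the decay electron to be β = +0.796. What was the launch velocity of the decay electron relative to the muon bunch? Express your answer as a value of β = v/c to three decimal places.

β = +0.551

Invert the composition law: u' = (u − v)/(1 − uv/c²).
u' = (0.796 − 0.436) / (1 − (0.796)(0.436)) = 0.3600/0.6529 = 0.5513.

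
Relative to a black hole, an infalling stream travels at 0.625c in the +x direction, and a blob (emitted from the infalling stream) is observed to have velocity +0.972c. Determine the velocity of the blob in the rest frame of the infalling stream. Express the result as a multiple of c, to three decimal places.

Invert the composition law: u' = (u − v)/(1 − uv/c²).
u' = (0.972 − 0.625) / (1 − (0.972)(0.625)) = 0.3470/0.3925 = 0.8841.

+0.884c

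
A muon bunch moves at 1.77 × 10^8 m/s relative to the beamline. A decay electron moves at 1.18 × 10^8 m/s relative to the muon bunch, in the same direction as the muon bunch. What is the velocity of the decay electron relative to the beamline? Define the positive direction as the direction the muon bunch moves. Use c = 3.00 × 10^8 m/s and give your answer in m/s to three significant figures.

In units of c (dividing by 3.00 × 10^8 m/s): v = 0.590, u' = 0.393.
u = (u' + v)/(1 + u'v/c²):
u = (0.393 + 0.590) / (1 + 0.393·0.590) = 0.9833/1.2321 = 0.7981
Converting back: u = 0.7981 × 3.00 × 10^8 m/s.

2.39 × 10^8 m/s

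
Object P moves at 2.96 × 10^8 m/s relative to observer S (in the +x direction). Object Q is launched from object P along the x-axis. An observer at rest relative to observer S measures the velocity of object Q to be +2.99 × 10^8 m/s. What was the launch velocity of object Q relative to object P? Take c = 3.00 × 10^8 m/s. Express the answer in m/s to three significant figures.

v = 0.987c, u = 0.997c.
Invert the composition law: u' = (u − v)/(1 − uv/c²).
u' = (0.997 − 0.987) / (1 − (0.997)(0.987)) = 0.0100/0.0166 = 0.6016.
u' = 0.6016 × 3.00 × 10^8 m/s.

+1.80 × 10^8 m/s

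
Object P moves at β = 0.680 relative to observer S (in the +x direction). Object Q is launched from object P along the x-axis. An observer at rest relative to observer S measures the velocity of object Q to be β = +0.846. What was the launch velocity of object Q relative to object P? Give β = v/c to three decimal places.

Invert the composition law: u' = (u − v)/(1 − uv/c²).
u' = (0.846 − 0.680) / (1 − (0.846)(0.680)) = 0.1660/0.4247 = 0.3908.

β = +0.391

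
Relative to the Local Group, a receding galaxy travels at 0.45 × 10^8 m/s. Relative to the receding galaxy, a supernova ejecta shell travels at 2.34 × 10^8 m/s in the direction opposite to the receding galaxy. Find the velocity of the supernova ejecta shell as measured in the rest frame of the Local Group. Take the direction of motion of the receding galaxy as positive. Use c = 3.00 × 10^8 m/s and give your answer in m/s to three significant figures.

-2.14 × 10^8 m/s

In units of c (dividing by 3.00 × 10^8 m/s): v = 0.150, u' = -0.780.
u = (u' + v)/(1 + u'v/c²):
u = (-0.780 + 0.150) / (1 + (-0.780)·0.150) = -0.6300/0.8830 = -0.7135
Converting back: u = -0.7135 × 3.00 × 10^8 m/s.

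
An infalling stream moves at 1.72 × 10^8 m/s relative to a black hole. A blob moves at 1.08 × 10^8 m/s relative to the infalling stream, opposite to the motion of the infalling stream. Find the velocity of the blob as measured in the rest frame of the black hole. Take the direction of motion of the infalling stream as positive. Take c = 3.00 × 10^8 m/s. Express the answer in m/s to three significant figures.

In units of c (dividing by 3.00 × 10^8 m/s): v = 0.573, u' = -0.360.
u = (u' + v)/(1 + u'v/c²):
u = (-0.360 + 0.573) / (1 + (-0.360)·0.573) = 0.2133/0.7936 = 0.2688
Converting back: u = 0.2688 × 3.00 × 10^8 m/s.

+8.06 × 10^7 m/s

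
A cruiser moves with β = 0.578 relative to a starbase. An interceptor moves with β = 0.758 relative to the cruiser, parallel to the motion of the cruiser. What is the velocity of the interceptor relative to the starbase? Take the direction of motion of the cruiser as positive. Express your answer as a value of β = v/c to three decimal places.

With v = 0.578 and u' = 0.758 (in units of c),
u = (u' + v)/(1 + u'v/c²):
u = (0.758 + 0.578) / (1 + 0.758·0.578) = 1.3360/1.4381 = 0.9290

β = 0.929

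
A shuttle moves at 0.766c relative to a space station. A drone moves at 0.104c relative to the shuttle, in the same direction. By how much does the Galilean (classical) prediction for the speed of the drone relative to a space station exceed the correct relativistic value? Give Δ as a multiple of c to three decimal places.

Δ = 0.064c

Galilean: u_cl = 0.104 + 0.766 = 0.8700.
Relativistic: u_rel = (0.104 + 0.766) / (1 + 0.104·0.766) = 0.8700/1.0797 = 0.8058.
Δ = 0.8700 − 0.8058 = 0.0642.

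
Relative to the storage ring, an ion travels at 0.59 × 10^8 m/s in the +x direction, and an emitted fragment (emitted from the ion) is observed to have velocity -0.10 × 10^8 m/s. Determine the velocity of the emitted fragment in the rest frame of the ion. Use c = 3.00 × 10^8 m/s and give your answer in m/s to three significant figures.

v = 0.197c, u = -0.033c.
Invert the composition law: u' = (u − v)/(1 − uv/c²).
u' = (-0.033 − 0.197) / (1 − (-0.033)(0.197)) = -0.2300/1.0066 = -0.2285.
u' = -0.2285 × 3.00 × 10^8 m/s.

-6.86 × 10^7 m/s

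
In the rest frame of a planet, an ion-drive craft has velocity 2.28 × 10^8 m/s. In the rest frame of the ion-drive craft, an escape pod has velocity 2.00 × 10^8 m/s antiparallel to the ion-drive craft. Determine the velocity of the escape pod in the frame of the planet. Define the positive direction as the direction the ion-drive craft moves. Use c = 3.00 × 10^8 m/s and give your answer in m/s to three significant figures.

+5.68 × 10^7 m/s

In units of c (dividing by 3.00 × 10^8 m/s): v = 0.760, u' = -0.667.
u = (u' + v)/(1 + u'v/c²):
u = (-0.667 + 0.760) / (1 + (-0.667)·0.760) = 0.0933/0.4933 = 0.1892
(Galilean addition would give +0.093c.)
Converting back: u = 0.1892 × 3.00 × 10^8 m/s.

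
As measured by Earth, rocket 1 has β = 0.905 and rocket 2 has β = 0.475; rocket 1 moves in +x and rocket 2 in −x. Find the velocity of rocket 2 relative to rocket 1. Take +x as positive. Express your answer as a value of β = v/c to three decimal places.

β = -0.965

β_A = 0.905, β_B = -0.475.
Transform to A's frame with the inverse velocity-addition law: u' = (u − v)/(1 − uv/c²), taking u = β_B and v = β_A.
u' = (-0.475 − 0.905) / (1 − (0.905)(-0.475)) = -1.3800/1.4299 = -0.9651.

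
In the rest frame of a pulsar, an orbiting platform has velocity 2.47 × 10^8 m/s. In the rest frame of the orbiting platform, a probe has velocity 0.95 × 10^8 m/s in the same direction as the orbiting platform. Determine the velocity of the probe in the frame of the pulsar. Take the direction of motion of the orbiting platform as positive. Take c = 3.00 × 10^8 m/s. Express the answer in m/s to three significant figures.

In units of c (dividing by 3.00 × 10^8 m/s): v = 0.823, u' = 0.317.
u = (u' + v)/(1 + u'v/c²):
u = (0.317 + 0.823) / (1 + 0.317·0.823) = 1.1400/1.2607 = 0.9042
Converting back: u = 0.9042 × 3.00 × 10^8 m/s.

2.71 × 10^8 m/s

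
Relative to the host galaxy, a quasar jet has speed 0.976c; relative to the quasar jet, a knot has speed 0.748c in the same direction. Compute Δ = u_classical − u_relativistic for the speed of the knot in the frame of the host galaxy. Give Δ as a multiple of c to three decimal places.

Galilean: u_cl = 0.748 + 0.976 = 1.7240.
Relativistic: u_rel = (0.748 + 0.976) / (1 + 0.748·0.976) = 1.7240/1.7300 = 0.9965.
Δ = 1.7240 − 0.9965 = 0.7275.
(The classical prediction exceeds c; the relativistic result does not.)

Δ = 0.727c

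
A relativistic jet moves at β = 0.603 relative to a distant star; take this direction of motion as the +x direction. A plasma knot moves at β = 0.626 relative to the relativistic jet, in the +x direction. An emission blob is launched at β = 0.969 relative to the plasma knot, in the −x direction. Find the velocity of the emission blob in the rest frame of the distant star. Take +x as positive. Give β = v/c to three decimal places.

Apply u = (u' + v)/(1 + u'v/c²) successively, working outward toward the distant star.
Start: velocity of the relativistic jet relative to the distant star = 0.6030c.
Compose with the plasma knot (u' = 0.626 in the relativistic jet frame): u_1 = (0.626 + 0.603) / (1 + 0.626·0.603) = 1.2290/1.3775 = 0.8922.
Compose with the emission blob (u' = -0.969 in the plasma knot frame): u_2 = (-0.969 + 0.892) / (1 + (-0.969)·0.892) = -0.0768/0.1354 = -0.5669.

β = -0.567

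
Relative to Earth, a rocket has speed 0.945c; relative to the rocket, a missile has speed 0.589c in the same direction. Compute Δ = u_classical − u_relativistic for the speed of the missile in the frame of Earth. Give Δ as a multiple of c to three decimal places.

Galilean: u_cl = 0.589 + 0.945 = 1.5340.
Relativistic: u_rel = (0.589 + 0.945) / (1 + 0.589·0.945) = 1.5340/1.5566 = 0.9855.
Δ = 1.5340 − 0.9855 = 0.5485.
(The classical prediction exceeds c; the relativistic result does not.)

Δ = 0.549c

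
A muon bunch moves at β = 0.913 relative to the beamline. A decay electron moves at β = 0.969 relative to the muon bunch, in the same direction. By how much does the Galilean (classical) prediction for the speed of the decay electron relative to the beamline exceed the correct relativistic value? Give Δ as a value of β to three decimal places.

Galilean: u_cl = 0.969 + 0.913 = 1.8820.
Relativistic: u_rel = (0.969 + 0.913) / (1 + 0.969·0.913) = 1.8820/1.8847 = 0.9986.
Δ = 1.8820 − 0.9986 = 0.8834.
(The classical prediction exceeds c; the relativistic result does not.)

Δ = 0.883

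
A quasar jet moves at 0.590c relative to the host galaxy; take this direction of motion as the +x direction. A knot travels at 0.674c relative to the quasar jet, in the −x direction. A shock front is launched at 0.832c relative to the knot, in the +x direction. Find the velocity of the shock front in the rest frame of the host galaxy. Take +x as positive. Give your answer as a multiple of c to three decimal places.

Apply u = (u' + v)/(1 + u'v/c²) successively, working outward toward the host galaxy.
Start: velocity of the quasar jet relative to the host galaxy = 0.5900c.
Compose with the knot (u' = -0.674 in the quasar jet frame): u_1 = (-0.674 + 0.590) / (1 + (-0.674)·0.590) = -0.0840/0.6023 = -0.1395.
Compose with the shock front (u' = 0.832 in the knot frame): u_2 = (0.832 + (-0.139)) / (1 + 0.832·(-0.139)) = 0.6925/0.8840 = 0.7834.

+0.783c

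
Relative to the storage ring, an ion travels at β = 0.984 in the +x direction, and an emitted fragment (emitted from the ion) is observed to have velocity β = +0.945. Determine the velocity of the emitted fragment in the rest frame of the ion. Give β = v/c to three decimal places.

β = -0.556

Invert the composition law: u' = (u − v)/(1 − uv/c²).
u' = (0.945 − 0.984) / (1 − (0.945)(0.984)) = -0.0390/0.0701 = -0.5562.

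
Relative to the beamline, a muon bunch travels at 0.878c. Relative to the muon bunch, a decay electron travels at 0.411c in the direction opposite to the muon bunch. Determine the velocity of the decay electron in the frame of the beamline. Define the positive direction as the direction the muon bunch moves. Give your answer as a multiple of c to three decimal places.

+0.731c

With v = 0.878 and u' = -0.411 (in units of c),
u = (u' + v)/(1 + u'v/c²):
u = (-0.411 + 0.878) / (1 + (-0.411)·0.878) = 0.4670/0.6391 = 0.7307
(Galilean addition would give +0.467c.)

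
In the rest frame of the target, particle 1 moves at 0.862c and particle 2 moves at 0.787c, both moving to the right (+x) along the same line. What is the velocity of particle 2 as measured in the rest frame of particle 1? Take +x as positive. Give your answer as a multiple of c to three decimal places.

β_A = 0.862, β_B = 0.787.
Transform to A's frame with the inverse velocity-addition law: u' = (u − v)/(1 − uv/c²), taking u = β_B and v = β_A.
u' = (0.787 − 0.862) / (1 − (0.862)(0.787)) = -0.0750/0.3216 = -0.2332.

-0.233c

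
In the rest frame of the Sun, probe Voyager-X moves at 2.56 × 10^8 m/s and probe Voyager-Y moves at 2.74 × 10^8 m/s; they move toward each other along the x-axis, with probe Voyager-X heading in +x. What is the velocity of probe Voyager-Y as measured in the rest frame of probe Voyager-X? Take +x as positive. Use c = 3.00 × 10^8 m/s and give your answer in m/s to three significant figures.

-2.98 × 10^8 m/s

β_A = 0.853, β_B = -0.913 (dividing each by c = 3.00 × 10^8 m/s).
Transform to A's frame with the inverse velocity-addition law: u' = (u − v)/(1 − uv/c²), taking u = β_B and v = β_A.
u' = (-0.913 − 0.853) / (1 − (0.853)(-0.913)) = -1.7667/1.7794 = -0.9929.
u' = -0.9929 × 3.00 × 10^8 m/s.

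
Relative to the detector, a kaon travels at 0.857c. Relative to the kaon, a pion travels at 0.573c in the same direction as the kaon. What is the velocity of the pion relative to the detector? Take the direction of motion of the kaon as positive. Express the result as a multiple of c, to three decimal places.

0.959c

With v = 0.857 and u' = 0.573 (in units of c),
u = (u' + v)/(1 + u'v/c²):
u = (0.573 + 0.857) / (1 + 0.573·0.857) = 1.4300/1.4911 = 0.9590
(Galilean addition would give +1.430c, exceeding c.)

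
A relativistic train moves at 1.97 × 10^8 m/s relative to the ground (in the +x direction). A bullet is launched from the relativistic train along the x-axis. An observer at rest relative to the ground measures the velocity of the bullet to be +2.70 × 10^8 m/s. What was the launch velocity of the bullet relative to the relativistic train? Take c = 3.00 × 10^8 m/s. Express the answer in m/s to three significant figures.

+1.78 × 10^8 m/s

v = 0.657c, u = 0.900c.
Invert the composition law: u' = (u − v)/(1 − uv/c²).
u' = (0.900 − 0.657) / (1 − (0.900)(0.657)) = 0.2433/0.4090 = 0.5949.
u' = 0.5949 × 3.00 × 10^8 m/s.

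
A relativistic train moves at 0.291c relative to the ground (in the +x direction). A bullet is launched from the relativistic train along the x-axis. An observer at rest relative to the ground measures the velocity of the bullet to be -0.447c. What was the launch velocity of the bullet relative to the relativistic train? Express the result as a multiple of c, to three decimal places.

-0.653c

Invert the composition law: u' = (u − v)/(1 − uv/c²).
u' = (-0.447 − 0.291) / (1 − (-0.447)(0.291)) = -0.7380/1.1301 = -0.6531.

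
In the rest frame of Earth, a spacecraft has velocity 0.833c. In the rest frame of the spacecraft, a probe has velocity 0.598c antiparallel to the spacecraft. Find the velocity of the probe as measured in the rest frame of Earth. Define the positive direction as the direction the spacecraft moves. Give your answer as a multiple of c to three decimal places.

With v = 0.833 and u' = -0.598 (in units of c),
u = (u' + v)/(1 + u'v/c²):
u = (-0.598 + 0.833) / (1 + (-0.598)·0.833) = 0.2350/0.5019 = 0.4683

+0.468c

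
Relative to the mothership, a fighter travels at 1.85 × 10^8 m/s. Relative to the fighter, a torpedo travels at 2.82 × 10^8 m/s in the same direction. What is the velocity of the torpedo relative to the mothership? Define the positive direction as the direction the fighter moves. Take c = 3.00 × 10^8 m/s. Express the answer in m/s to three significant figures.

2.96 × 10^8 m/s

In units of c (dividing by 3.00 × 10^8 m/s): v = 0.617, u' = 0.940.
u = (u' + v)/(1 + u'v/c²):
u = (0.940 + 0.617) / (1 + 0.940·0.617) = 1.5567/1.5797 = 0.9854
Converting back: u = 0.9854 × 3.00 × 10^8 m/s.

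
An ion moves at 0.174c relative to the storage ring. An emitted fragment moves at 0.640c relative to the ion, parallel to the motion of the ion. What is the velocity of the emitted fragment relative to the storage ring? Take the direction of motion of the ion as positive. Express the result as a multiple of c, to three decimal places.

With v = 0.174 and u' = 0.640 (in units of c),
u = (u' + v)/(1 + u'v/c²):
u = (0.640 + 0.174) / (1 + 0.640·0.174) = 0.8140/1.1114 = 0.7324

0.732c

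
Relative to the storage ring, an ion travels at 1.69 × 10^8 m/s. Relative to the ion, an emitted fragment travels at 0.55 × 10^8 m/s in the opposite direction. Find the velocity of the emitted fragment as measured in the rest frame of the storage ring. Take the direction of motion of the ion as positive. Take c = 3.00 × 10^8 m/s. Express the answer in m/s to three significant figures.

In units of c (dividing by 3.00 × 10^8 m/s): v = 0.563, u' = -0.183.
u = (u' + v)/(1 + u'v/c²):
u = (-0.183 + 0.563) / (1 + (-0.183)·0.563) = 0.3800/0.8967 = 0.4238
Converting back: u = 0.4238 × 3.00 × 10^8 m/s.

+1.27 × 10^8 m/s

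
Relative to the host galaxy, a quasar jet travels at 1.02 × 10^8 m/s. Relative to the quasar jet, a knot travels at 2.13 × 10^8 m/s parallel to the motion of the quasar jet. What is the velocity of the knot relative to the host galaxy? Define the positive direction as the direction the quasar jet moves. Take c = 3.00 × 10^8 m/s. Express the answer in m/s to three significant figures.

2.54 × 10^8 m/s

In units of c (dividing by 3.00 × 10^8 m/s): v = 0.340, u' = 0.710.
u = (u' + v)/(1 + u'v/c²):
u = (0.710 + 0.340) / (1 + 0.710·0.340) = 1.0500/1.2414 = 0.8458
(Galilean addition would give +1.050c, exceeding c.)
Converting back: u = 0.8458 × 3.00 × 10^8 m/s.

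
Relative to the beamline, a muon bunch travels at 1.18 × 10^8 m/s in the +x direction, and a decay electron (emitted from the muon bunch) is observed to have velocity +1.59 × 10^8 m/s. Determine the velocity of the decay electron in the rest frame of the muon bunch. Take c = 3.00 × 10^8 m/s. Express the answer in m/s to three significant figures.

v = 0.393c, u = 0.530c.
Invert the composition law: u' = (u − v)/(1 − uv/c²).
u' = (0.530 − 0.393) / (1 − (0.530)(0.393)) = 0.1367/0.7915 = 0.1727.
u' = 0.1727 × 3.00 × 10^8 m/s.

+5.18 × 10^7 m/s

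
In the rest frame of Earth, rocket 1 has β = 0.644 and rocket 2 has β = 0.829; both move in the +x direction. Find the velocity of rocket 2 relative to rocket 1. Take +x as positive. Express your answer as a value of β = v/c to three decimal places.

β = +0.397

β_A = 0.644, β_B = 0.829.
Transform to A's frame with the inverse velocity-addition law: u' = (u − v)/(1 − uv/c²), taking u = β_B and v = β_A.
u' = (0.829 − 0.644) / (1 − (0.644)(0.829)) = 0.1850/0.4661 = 0.3969.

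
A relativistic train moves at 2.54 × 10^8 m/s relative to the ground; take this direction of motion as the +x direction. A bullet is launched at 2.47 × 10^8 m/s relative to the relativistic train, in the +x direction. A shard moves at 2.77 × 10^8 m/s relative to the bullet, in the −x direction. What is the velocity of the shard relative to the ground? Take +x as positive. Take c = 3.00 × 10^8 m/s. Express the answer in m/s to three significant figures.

Apply u = (u' + v)/(1 + u'v/c²) successively, working outward toward the ground.
(Dividing each given speed by c = 3.00 × 10^8 m/s to work in units of c.)
Start: velocity of the relativistic train relative to the ground = 0.8467c.
Compose with the bullet (u' = 0.823 in the relativistic train frame): u_1 = (0.823 + 0.847) / (1 + 0.823·0.847) = 1.6700/1.6971 = 0.9840.
Compose with the shard (u' = -0.923 in the bullet frame): u_2 = (-0.923 + 0.984) / (1 + (-0.923)·0.984) = 0.0607/0.0914 = 0.6641.
So u = 0.6641 × 3.00 × 10^8 m/s.

+1.99 × 10^8 m/s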